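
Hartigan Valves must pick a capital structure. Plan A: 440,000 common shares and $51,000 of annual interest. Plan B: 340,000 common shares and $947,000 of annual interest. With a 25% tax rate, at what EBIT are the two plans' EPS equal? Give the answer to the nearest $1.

$3,993,400

Set EPS_A = EPS_B: (EBIT − $51,000)(1 − 0.25) ÷ 440,000 = (EBIT − $947,000)(1 − 0.25) ÷ 340,000.
The (1 − t) factor cancels: (EBIT − 51,000) × 340,000 = (EBIT − 947,000) × 440,000.
EBIT × (440,000 − 340,000) = 947,000 × 440,000 − 51,000 × 340,000 = 399,340,000,000, so EBIT = 399,340,000,000 ÷ 100,000 = 3,993,400.00.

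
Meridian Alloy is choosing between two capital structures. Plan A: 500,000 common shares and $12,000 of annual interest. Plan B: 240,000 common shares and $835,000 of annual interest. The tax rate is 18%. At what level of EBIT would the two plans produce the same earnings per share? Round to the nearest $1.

$1,594,692

At indifference, (EBIT − 12,000)(1 − t)/500,000 = (EBIT − 835,000)(1 − t)/240,000.
The (1 − t) factor cancels: (EBIT − 12,000) × 240,000 = (EBIT − 835,000) × 500,000.
EBIT × (500,000 − 240,000) = 835,000 × 500,000 − 12,000 × 240,000 = 414,620,000,000, so EBIT = 414,620,000,000 ÷ 260,000 = 1,594,692.31.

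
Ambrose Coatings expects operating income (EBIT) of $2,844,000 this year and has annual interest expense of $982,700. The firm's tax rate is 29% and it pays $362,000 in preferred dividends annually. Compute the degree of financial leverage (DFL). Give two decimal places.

2.10

Annual interest charges come to $982,700.00.
Pre-tax preferred-dividend burden = $362,000 ÷ (1 − 0.29) = $509,859.15.
DFL = EBIT ÷ [EBIT − I − D_p/(1−t)] = $2,844,000 ÷ [$2,844,000 − $982,700.00 − $509,859.15] = $2,844,000 ÷ $1,351,440.85 = 2.1044.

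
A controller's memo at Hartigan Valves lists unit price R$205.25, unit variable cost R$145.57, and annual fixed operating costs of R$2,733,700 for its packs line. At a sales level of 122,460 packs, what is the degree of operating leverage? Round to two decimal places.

Contribution at this volume is 122,460 × R$59.68 = R$7,308,412.80.
Operating income = contribution − fixed costs = R$7,308,412.80 − R$2,733,700 = R$4,574,712.80.
DOL = contribution ÷ EBIT = R$7,308,412.80 ÷ R$4,574,712.80 = 1.5976.

1.60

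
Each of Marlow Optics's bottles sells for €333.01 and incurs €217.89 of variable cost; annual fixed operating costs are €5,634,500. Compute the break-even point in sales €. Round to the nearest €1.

€16,299,034

Contribution margin per unit = €333.01 − €217.89 = €115.12, a CM ratio of €115.12 ÷ €333.01 = 0.3457.
Break-even sales = FC ÷ CM ratio = €5,634,500 × €333.01 / €115.12 = €16,299,034.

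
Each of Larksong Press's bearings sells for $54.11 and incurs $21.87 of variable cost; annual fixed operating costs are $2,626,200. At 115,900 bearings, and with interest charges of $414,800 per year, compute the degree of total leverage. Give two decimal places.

5.37

Total contribution margin = 115,900 × $32.24 = $3,736,616.00.
EBIT = $3,736,616.00 − $2,626,200 = $1,110,416.00. Interest = $414,800.00, so EBIT − I = $695,616.00.
Degree of total leverage = total CM / (EBIT − interest) = $3,736,616.00 / $695,616.00 = 5.3717.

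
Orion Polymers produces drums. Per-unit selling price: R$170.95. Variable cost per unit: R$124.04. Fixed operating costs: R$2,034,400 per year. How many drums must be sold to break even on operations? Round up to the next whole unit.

43,369 drums

Each unit contributes R$170.95 − R$124.04 = R$46.91.
Units to break even: R$2,034,400 ÷ R$46.91 = 43,368.15, rounded up to 43,369.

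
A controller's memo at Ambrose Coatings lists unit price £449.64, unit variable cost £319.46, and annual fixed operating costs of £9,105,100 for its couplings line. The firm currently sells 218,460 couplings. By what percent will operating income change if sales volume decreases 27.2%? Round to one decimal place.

-40.0%

At 218,460 units, contribution = 218,460 × £130.18 = £28,439,122.80.
Operating income = contribution − fixed costs = £28,439,122.80 − £9,105,100 = £19,334,022.80.
So DOL = total CM / EBIT = £28,439,122.80 / £19,334,022.80 = 1.4709.
Operating income changes by 1.4709 × -27.2% = -40.0%.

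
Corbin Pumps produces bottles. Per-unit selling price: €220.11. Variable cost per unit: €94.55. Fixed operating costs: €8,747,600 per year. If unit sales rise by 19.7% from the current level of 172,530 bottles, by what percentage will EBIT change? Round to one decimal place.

Total contribution margin = 172,530 × €125.56 = €21,662,866.80.
Operating income = contribution − fixed costs = €21,662,866.80 − €8,747,600 = €12,915,266.80.
Degree of operating leverage = €21,662,866.80 / €12,915,266.80 = 1.6773.
Operating income changes by 1.6773 × +19.7% = +33.0%.

+33.0%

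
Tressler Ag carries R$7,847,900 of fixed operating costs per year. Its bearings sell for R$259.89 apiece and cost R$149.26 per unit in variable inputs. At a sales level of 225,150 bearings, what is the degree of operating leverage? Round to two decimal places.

1.46

Contribution at this volume is 225,150 × R$110.63 = R$24,908,344.50.
Operating income = contribution − fixed costs = R$24,908,344.50 − R$7,847,900 = R$17,060,444.50.
Degree of operating leverage = R$24,908,344.50 / R$17,060,444.50 = 1.4600.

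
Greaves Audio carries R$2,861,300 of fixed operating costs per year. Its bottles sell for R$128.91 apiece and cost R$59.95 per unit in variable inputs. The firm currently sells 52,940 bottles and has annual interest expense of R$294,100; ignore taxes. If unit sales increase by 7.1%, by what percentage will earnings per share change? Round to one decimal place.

+52.3%

Total contribution margin = 52,940 × R$68.96 = R$3,650,742.40.
Subtracting fixed costs: EBIT = R$3,650,742.40 − R$2,861,300 = R$789,442.40.
After interest of R$294,100.00, pre-tax earnings = R$495,342.40.
DCL = total CM / (EBIT − I) = R$3,650,742.40 / R$495,342.40 = 7.3701.
%ΔEPS = DCL × %ΔSales = 7.3701 × +7.1% = +52.3%.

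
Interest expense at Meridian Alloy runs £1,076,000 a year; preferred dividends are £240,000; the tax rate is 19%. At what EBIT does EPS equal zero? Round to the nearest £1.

Grossing the preferred dividend up to pre-tax terms: £240,000 / (1 − 0.19) = £296,296.30.
Financial break-even EBIT = interest + D_p ÷ (1 − t) = £1,076,000 + £296,296.30 = £1,372,296.30.

£1,372,296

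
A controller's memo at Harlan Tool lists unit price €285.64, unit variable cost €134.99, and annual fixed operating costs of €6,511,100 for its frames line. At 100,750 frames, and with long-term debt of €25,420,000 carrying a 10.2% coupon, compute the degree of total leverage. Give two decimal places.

2.50

Total contribution margin = 100,750 × €150.65 = €15,177,987.50.
Subtracting fixed costs: EBIT = €15,177,987.50 − €6,511,100 = €8,666,887.50. Interest = €2,592,840.00, so EBIT − I = €6,074,047.50.
DCL = contribution ÷ (EBIT − I) = €15,177,987.50 ÷ €6,074,047.50 = 2.4988.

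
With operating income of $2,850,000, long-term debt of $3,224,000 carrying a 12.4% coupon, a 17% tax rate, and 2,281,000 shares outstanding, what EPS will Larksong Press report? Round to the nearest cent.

$0.89

Interest = $399,776.00, so EBT = $2,850,000 − $399,776.00 = $2,450,224.00.
Net income = $2,450,224.00 × (1 − 0.17) = $2,033,685.92.
EPS = $2,033,685.92 ÷ 2,281,000 = $0.89.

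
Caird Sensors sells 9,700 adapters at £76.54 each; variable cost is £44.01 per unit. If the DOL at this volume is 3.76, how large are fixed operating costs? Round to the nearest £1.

£231,621

Contribution at this volume is 9,700 × £32.53 = £315,541.00.
Since DOL = CM ÷ EBIT, EBIT = £315,541.00 ÷ 3.76 = £83,920.48.
Fixed costs = CM − EBIT = £315,541.00 − £83,920.48 = £231,621.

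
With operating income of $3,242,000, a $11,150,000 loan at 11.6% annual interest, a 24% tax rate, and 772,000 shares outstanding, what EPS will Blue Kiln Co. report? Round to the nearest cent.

$1.92

Interest = $1,293,400.00, so EBT = $3,242,000 − $1,293,400.00 = $1,948,600.00.
After tax at 24%: net income = $1,948,600.00 × 0.76 = $1,480,936.00.
EPS = $1,480,936.00 ÷ 772,000 = $1.92.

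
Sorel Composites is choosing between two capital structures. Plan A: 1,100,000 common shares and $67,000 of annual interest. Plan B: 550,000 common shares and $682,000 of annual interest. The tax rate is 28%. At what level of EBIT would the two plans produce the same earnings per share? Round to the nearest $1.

At indifference, (EBIT − 67,000)(1 − t)/1,100,000 = (EBIT − 682,000)(1 − t)/550,000.
The (1 − t) factor cancels: (EBIT − 67,000) × 550,000 = (EBIT − 682,000) × 1,100,000.
Solving, EBIT = (682,000·1,100,000 − 67,000·550,000) / (1,100,000 − 550,000) = 713,350,000,000 / 550,000 = 1,297,000.00.

$1,297,000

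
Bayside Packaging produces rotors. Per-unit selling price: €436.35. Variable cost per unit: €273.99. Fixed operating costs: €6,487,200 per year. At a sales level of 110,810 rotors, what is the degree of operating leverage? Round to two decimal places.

Contribution at this volume is 110,810 × €162.36 = €17,991,111.60.
EBIT = €17,991,111.60 − €6,487,200 = €11,503,911.60.
Degree of operating leverage = €17,991,111.60 / €11,503,911.60 = 1.5639.

1.56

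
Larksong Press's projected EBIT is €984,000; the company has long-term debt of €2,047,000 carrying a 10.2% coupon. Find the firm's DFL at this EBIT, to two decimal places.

1.27

Interest = €208,794.00.
Degree of financial leverage = EBIT / (EBIT − interest) = €984,000 / €775,206.00 = 1.2693.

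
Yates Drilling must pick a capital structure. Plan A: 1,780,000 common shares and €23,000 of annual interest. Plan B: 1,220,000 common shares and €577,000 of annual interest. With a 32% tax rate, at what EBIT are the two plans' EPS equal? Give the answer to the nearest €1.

Set EPS_A = EPS_B: (EBIT − €23,000)(1 − 0.32) ÷ 1,780,000 = (EBIT − €577,000)(1 − 0.32) ÷ 1,220,000.
The (1 − t) factor cancels: (EBIT − 23,000) × 1,220,000 = (EBIT − 577,000) × 1,780,000.
Solving, EBIT = (577,000·1,780,000 − 23,000·1,220,000) / (1,780,000 − 1,220,000) = 999,000,000,000 / 560,000 = 1,783,928.57.

€1,783,929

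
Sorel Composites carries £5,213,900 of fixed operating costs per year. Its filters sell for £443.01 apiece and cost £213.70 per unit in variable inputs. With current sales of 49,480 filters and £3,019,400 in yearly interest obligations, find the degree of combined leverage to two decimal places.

3.64

Total contribution margin = 49,480 × £229.31 = £11,346,258.80.
Operating income = contribution − fixed costs = £11,346,258.80 − £5,213,900 = £6,132,358.80. Interest = £3,019,400.00.
DOL = £11,346,258.80 ÷ £6,132,358.80 = 1.8502; DFL = £6,132,358.80 ÷ £3,112,958.80 = 1.9699.
DCL = DOL × DFL = 1.8502 × 1.9699 = 3.6447.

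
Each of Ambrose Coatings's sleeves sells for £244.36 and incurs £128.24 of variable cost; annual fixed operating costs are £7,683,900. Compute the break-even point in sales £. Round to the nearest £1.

£16,169,805

Contribution margin per unit = £244.36 − £128.24 = £116.12, a CM ratio of £116.12 ÷ £244.36 = 0.4752.
Break-even revenue = fixed costs × price ÷ CM = £7,683,900 × £244.36 ÷ £116.12 = £16,169,805.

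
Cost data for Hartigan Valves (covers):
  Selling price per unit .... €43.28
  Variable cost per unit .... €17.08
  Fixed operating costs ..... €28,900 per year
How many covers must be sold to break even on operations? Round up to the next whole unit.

Unit CM = price − variable cost = €43.28 − €17.08 = €26.20.
Units to break even: €28,900 ÷ €26.20 = 1,103.05, rounded up to 1,104.

1,104 covers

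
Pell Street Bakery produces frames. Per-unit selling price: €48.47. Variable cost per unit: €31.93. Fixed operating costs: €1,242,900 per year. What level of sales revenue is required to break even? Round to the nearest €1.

CM per unit = €48.47 − €31.93 = €16.54; CM ratio = €16.54 / €48.47 = 0.3412.
Break-even revenue = fixed costs × price ÷ CM = €1,242,900 × €48.47 ÷ €16.54 = €3,642,283.

€3,642,283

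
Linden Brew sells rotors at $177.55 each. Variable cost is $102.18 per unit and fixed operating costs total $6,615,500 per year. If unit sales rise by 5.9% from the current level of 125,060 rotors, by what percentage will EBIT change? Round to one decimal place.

Contribution at this volume is 125,060 × $75.37 = $9,425,772.20.
Subtracting fixed costs: EBIT = $9,425,772.20 − $6,615,500 = $2,810,272.20.
DOL = contribution ÷ EBIT = $9,425,772.20 ÷ $2,810,272.20 = 3.3540.
So EBIT moves 3.3540 × (+5.9%) = +19.8%.

+19.8%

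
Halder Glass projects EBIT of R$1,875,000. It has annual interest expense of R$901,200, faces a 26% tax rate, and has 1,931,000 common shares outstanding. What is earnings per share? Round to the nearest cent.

R$0.37

Interest = R$901,200.00, so EBT = R$1,875,000 − R$901,200.00 = R$973,800.00.
Net income = R$973,800.00 × (1 − 0.26) = R$720,612.00.
Per share: R$720,612.00 / 1,931,000 shares = R$0.37.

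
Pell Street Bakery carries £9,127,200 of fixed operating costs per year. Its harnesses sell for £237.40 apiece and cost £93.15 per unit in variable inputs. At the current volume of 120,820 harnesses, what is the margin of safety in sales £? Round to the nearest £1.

Contribution margin per unit = £237.40 − £93.15 = £144.25. Break-even units = £9,127,200 ÷ £144.25 = 63,273.48; break-even revenue = 63,273.48 × £237.40 = £15,021,124.99.
Actual sales revenue = 120,820 × £237.40 = £28,682,668.00.
Margin of safety = £28,682,668.00 − £15,021,124.99 = £13,661,543.

£13,661,543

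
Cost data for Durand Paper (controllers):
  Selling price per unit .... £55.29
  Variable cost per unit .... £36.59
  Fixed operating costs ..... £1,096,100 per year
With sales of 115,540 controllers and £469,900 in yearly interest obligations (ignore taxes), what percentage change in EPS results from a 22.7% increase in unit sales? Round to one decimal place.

Contribution at this volume is 115,540 × £18.70 = £2,160,598.00.
Operating income = contribution − fixed costs = £2,160,598.00 − £1,096,100 = £1,064,498.00.
After interest of £469,900.00, pre-tax earnings = £594,598.00.
Degree of combined leverage = contribution ÷ (EBIT − I) = £2,160,598.00 ÷ £594,598.00 = 3.6337.
EPS therefore changes by 3.6337 × (+22.7%) = +82.5%.

+82.5%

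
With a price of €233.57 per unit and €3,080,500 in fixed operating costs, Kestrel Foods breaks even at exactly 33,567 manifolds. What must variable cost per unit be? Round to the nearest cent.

Contribution per unit must be FC / Q = €3,080,500 / 33,567 = €91.7717.
Variable cost per unit = €233.57 − €91.7717 = €141.80.

€141.80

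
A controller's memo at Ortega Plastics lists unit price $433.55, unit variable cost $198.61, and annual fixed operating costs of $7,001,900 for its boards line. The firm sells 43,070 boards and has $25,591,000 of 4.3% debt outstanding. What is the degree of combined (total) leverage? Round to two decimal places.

Total contribution margin = 43,070 × $234.94 = $10,118,865.80.
Operating income = contribution − fixed costs = $10,118,865.80 − $7,001,900 = $3,116,965.80. Interest = $1,100,413.00.
DOL = $10,118,865.80 ÷ $3,116,965.80 = 3.2464; DFL = $3,116,965.80 ÷ $2,016,552.80 = 1.5457.
DCL = DOL × DFL = 3.2464 × 1.5457 = 5.0180.

5.02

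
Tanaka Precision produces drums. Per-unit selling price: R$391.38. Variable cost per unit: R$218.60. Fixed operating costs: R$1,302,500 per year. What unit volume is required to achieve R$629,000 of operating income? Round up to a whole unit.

Unit CM = price − variable cost = R$391.38 − R$218.60 = R$172.78.
Units = (FC + target) / CM = (R$1,302,500 + R$629,000) / R$172.78 = 11,178.96, so 11,179 drums.

11,179 drums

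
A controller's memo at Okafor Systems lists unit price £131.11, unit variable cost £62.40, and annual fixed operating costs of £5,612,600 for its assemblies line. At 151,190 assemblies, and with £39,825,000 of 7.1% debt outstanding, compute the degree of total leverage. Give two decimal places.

At 151,190 units, contribution = 151,190 × £68.71 = £10,388,264.90.
EBIT = £10,388,264.90 − £5,612,600 = £4,775,664.90. Interest = £2,827,575.00.
DOL = £10,388,264.90 ÷ £4,775,664.90 = 2.1752; DFL = £4,775,664.90 ÷ £1,948,089.90 = 2.4515.
DCL = DOL × DFL = 2.1752 × 2.4515 = 5.3325.

5.33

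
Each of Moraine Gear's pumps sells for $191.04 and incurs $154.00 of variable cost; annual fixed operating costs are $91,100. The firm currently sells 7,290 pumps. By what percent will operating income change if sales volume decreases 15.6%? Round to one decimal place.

-23.5%

Total contribution margin = 7,290 × $37.04 = $270,021.60.
Subtracting fixed costs: EBIT = $270,021.60 − $91,100 = $178,921.60.
So DOL = total CM / EBIT = $270,021.60 / $178,921.60 = 1.5092.
%ΔEBIT = DOL × %ΔSales = 1.5092 × -15.6% = -23.5%.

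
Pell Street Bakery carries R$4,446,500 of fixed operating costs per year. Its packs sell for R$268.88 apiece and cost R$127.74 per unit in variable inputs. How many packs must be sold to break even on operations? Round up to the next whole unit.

Unit CM = price − variable cost = R$268.88 − R$127.74 = R$141.14.
Units to break even: R$4,446,500 ÷ R$141.14 = 31,504.18, rounded up to 31,505.

31,505 packs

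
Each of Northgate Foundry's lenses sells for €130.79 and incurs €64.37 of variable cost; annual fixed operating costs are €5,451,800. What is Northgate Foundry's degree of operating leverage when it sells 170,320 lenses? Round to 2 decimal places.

Total contribution margin = 170,320 × €66.42 = €11,312,654.40.
Subtracting fixed costs: EBIT = €11,312,654.40 − €5,451,800 = €5,860,854.40.
So DOL = total CM / EBIT = €11,312,654.40 / €5,860,854.40 = 1.9302.

1.93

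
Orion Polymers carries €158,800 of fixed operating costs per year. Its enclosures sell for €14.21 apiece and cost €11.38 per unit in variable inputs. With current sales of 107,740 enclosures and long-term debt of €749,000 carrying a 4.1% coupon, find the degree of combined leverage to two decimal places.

Total contribution margin = 107,740 × €2.83 = €304,904.20.
EBIT = €304,904.20 − €158,800 = €146,104.20. Interest = €30,709.00, so EBIT − I = €115,395.20.
DCL = contribution ÷ (EBIT − I) = €304,904.20 ÷ €115,395.20 = 2.6423.

2.64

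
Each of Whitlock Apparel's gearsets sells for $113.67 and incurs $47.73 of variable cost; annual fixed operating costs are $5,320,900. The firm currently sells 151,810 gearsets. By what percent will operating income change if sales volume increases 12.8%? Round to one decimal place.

Contribution at this volume is 151,810 × $65.94 = $10,010,351.40.
Subtracting fixed costs: EBIT = $10,010,351.40 − $5,320,900 = $4,689,451.40.
So DOL = total CM / EBIT = $10,010,351.40 / $4,689,451.40 = 2.1347.
%ΔEBIT = DOL × %ΔSales = 2.1347 × +12.8% = +27.3%.

+27.3%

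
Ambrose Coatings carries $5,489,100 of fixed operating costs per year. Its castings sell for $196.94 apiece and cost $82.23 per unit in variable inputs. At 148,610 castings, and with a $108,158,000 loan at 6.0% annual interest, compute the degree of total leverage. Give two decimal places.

3.36

Total contribution margin = 148,610 × $114.71 = $17,047,053.10.
EBIT = $17,047,053.10 − $5,489,100 = $11,557,953.10. Interest = $6,489,480.00.
DOL = $17,047,053.10 ÷ $11,557,953.10 = 1.4749; DFL = $11,557,953.10 ÷ $5,068,473.10 = 2.2804.
Combined leverage = 1.4749 × 2.2804 = 3.3634.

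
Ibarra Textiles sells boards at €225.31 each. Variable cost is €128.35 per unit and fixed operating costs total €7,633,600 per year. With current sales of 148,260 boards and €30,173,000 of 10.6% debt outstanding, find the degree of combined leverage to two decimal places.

Contribution at this volume is 148,260 × €96.96 = €14,375,289.60.
Subtracting fixed costs: EBIT = €14,375,289.60 − €7,633,600 = €6,741,689.60. Interest = €3,198,338.00, so EBIT − I = €3,543,351.60.
Degree of total leverage = total CM / (EBIT − interest) = €14,375,289.60 / €3,543,351.60 = 4.0570.

4.06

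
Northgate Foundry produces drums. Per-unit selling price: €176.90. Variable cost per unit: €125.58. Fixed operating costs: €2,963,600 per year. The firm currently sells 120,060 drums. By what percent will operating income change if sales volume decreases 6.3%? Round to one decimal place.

-12.1%

Total contribution margin = 120,060 × €51.32 = €6,161,479.20.
Operating income = contribution − fixed costs = €6,161,479.20 − €2,963,600 = €3,197,879.20.
DOL = contribution ÷ EBIT = €6,161,479.20 ÷ €3,197,879.20 = 1.9267.
Operating income changes by 1.9267 × -6.3% = -12.1%.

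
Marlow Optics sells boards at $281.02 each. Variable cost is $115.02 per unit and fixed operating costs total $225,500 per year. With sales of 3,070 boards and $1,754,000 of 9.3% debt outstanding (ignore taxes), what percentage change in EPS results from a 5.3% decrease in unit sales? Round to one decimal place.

At 3,070 units, contribution = 3,070 × $166.00 = $509,620.00.
EBIT = $509,620.00 − $225,500 = $284,120.00.
Interest = $163,122.00, so EBIT − I = $120,998.00.
DCL = total CM / (EBIT − I) = $509,620.00 / $120,998.00 = 4.2118.
%ΔEPS = DCL × %ΔSales = 4.2118 × -5.3% = -22.3%.

-22.3%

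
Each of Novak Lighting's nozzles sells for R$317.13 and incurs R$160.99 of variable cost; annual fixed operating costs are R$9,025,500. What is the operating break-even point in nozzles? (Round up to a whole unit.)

Each unit contributes R$317.13 − R$160.99 = R$156.14.
Break-even volume = fixed costs ÷ CM per unit = R$9,025,500 ÷ R$156.14 = 57,803.89, so 57,804 nozzles.

57,804 nozzles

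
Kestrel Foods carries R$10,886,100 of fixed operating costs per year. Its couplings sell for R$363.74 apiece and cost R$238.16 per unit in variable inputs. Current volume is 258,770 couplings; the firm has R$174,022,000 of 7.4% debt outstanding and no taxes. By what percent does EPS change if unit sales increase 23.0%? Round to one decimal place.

+85.6%

Total contribution margin = 258,770 × R$125.58 = R$32,496,336.60.
Operating income = contribution − fixed costs = R$32,496,336.60 − R$10,886,100 = R$21,610,236.60.
After interest of R$12,877,628.00, pre-tax earnings = R$8,732,608.60.
Degree of combined leverage = contribution ÷ (EBIT − I) = R$32,496,336.60 ÷ R$8,732,608.60 = 3.7213.
EPS therefore changes by 3.7213 × (+23.0%) = +85.6%.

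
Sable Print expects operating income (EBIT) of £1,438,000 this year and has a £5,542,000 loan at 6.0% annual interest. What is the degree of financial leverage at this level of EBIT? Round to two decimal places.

Interest = £332,520.00.
DFL = EBIT ÷ (EBIT − I) = £1,438,000 ÷ (£1,438,000 − £332,520.00) = £1,438,000 ÷ £1,105,480.00 = 1.3008.

1.30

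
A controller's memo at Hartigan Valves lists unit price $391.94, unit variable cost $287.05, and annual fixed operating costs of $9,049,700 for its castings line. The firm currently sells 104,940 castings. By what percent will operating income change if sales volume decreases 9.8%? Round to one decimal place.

At 104,940 units, contribution = 104,940 × $104.89 = $11,007,156.60.
Operating income = contribution − fixed costs = $11,007,156.60 − $9,049,700 = $1,957,456.60.
DOL = contribution ÷ EBIT = $11,007,156.60 ÷ $1,957,456.60 = 5.6232.
Operating income changes by 5.6232 × -9.8% = -55.1%.

-55.1%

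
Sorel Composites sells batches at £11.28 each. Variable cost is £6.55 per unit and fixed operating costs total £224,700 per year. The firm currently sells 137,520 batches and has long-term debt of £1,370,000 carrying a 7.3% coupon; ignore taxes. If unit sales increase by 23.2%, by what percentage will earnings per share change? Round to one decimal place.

+46.3%

Contribution at this volume is 137,520 × £4.73 = £650,469.60.
Operating income = contribution − fixed costs = £650,469.60 − £224,700 = £425,769.60.
Interest = £100,010.00, so EBIT − I = £325,759.60.
Degree of combined leverage = contribution ÷ (EBIT − I) = £650,469.60 ÷ £325,759.60 = 1.9968.
EPS therefore changes by 1.9968 × (+23.2%) = +46.3%.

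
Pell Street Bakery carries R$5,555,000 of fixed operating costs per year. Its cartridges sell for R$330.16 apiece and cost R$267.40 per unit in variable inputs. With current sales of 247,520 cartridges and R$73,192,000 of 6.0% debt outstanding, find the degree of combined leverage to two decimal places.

2.78

At 247,520 units, contribution = 247,520 × R$62.76 = R$15,534,355.20.
Subtracting fixed costs: EBIT = R$15,534,355.20 − R$5,555,000 = R$9,979,355.20. Interest = R$4,391,520.00, so EBIT − I = R$5,587,835.20.
DCL = contribution ÷ (EBIT − I) = R$15,534,355.20 ÷ R$5,587,835.20 = 2.7800.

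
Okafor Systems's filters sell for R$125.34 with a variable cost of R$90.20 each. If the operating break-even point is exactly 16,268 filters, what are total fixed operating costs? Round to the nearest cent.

Unit CM = price − variable cost = R$125.34 − R$90.20 = R$35.14.
Fixed costs = break-even units × CM = 16,268 × R$35.14 = R$571,657.52.

R$571,657.52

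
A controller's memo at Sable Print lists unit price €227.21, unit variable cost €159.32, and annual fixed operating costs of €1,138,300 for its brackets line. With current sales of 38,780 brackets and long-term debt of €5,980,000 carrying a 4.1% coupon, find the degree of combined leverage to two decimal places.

At 38,780 units, contribution = 38,780 × €67.89 = €2,632,774.20.
EBIT = €2,632,774.20 − €1,138,300 = €1,494,474.20. Interest = €245,180.00, so EBIT − I = €1,249,294.20.
DCL = contribution ÷ (EBIT − I) = €2,632,774.20 ÷ €1,249,294.20 = 2.1074.

2.11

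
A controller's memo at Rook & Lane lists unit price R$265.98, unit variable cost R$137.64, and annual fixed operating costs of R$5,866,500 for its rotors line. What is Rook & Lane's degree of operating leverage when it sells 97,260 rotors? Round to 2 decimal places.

Contribution at this volume is 97,260 × R$128.34 = R$12,482,348.40.
EBIT = R$12,482,348.40 − R$5,866,500 = R$6,615,848.40.
Degree of operating leverage = R$12,482,348.40 / R$6,615,848.40 = 1.8867.

1.89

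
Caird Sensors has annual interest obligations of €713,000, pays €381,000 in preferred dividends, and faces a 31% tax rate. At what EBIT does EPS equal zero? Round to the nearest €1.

€1,265,174

Preferred dividends are paid after tax, so their pre-tax equivalent is €381,000 ÷ (1 − 0.31) = €552,173.91.
EPS = 0 when EBIT covers interest plus the pre-tax preferred burden: €713,000 + €552,173.91 = €1,265,173.91.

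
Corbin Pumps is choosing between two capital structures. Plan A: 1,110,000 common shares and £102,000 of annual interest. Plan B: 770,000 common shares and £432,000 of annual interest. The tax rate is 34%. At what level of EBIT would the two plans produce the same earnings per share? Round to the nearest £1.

£1,179,353

Set EPS_A = EPS_B: (EBIT − £102,000)(1 − 0.34) ÷ 1,110,000 = (EBIT − £432,000)(1 − 0.34) ÷ 770,000.
Cancelling (1 − t) and cross-multiplying: 770,000·(EBIT − 102,000) = 1,110,000·(EBIT − 432,000).
EBIT × (1,110,000 − 770,000) = 432,000 × 1,110,000 − 102,000 × 770,000 = 400,980,000,000, so EBIT = 400,980,000,000 ÷ 340,000 = 1,179,352.94.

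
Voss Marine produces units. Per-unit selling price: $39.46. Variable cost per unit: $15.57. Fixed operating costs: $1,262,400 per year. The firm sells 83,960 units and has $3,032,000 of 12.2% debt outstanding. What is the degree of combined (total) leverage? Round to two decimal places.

5.37

Contribution at this volume is 83,960 × $23.89 = $2,005,804.40.
Operating income = contribution − fixed costs = $2,005,804.40 − $1,262,400 = $743,404.40. Interest = $369,904.00, so EBIT − I = $373,500.40.
DCL = contribution ÷ (EBIT − I) = $2,005,804.40 ÷ $373,500.40 = 5.3703.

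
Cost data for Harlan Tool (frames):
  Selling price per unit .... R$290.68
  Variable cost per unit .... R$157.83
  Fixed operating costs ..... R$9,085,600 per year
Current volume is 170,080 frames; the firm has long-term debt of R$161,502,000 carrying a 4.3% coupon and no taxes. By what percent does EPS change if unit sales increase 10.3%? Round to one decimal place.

Contribution at this volume is 170,080 × R$132.85 = R$22,595,128.00.
EBIT = R$22,595,128.00 − R$9,085,600 = R$13,509,528.00.
After interest of R$6,944,586.00, pre-tax earnings = R$6,564,942.00.
DCL = total CM / (EBIT − I) = R$22,595,128.00 / R$6,564,942.00 = 3.4418.
%ΔEPS = DCL × %ΔSales = 3.4418 × +10.3% = +35.5%.

+35.5%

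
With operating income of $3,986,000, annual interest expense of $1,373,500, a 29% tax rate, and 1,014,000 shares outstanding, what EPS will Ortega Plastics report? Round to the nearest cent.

$1.83

Interest = $1,373,500.00, so EBT = $3,986,000 − $1,373,500.00 = $2,612,500.00.
Net income = $2,612,500.00 × (1 − 0.29) = $1,854,875.00.
Per share: $1,854,875.00 / 1,014,000 shares = $1.83.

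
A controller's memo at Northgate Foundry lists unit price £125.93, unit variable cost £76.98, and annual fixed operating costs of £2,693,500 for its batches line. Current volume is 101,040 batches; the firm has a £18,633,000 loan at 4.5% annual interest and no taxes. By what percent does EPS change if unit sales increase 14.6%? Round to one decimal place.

Contribution at this volume is 101,040 × £48.95 = £4,945,908.00.
EBIT = £4,945,908.00 − £2,693,500 = £2,252,408.00.
After interest of £838,485.00, pre-tax earnings = £1,413,923.00.
DCL = total CM / (EBIT − I) = £4,945,908.00 / £1,413,923.00 = 3.4980.
EPS therefore changes by 3.4980 × (+14.6%) = +51.1%.

+51.1%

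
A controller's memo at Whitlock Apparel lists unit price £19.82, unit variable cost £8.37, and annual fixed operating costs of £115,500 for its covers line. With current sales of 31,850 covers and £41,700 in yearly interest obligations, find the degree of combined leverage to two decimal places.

Total contribution margin = 31,850 × £11.45 = £364,682.50.
Operating income = contribution − fixed costs = £364,682.50 − £115,500 = £249,182.50. Interest = £41,700.00, so EBIT − I = £207,482.50.
Degree of total leverage = total CM / (EBIT − interest) = £364,682.50 / £207,482.50 = 1.7577.

1.76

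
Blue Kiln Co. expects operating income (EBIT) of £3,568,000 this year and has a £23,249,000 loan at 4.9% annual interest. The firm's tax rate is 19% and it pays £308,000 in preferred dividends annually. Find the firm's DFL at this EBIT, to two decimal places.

Annual interest charges come to £1,139,201.00.
Pre-tax preferred-dividend burden = £308,000 ÷ (1 − 0.19) = £380,246.91.
DFL = EBIT ÷ [EBIT − I − D_p/(1−t)] = £3,568,000 ÷ [£3,568,000 − £1,139,201.00 − £380,246.91] = £3,568,000 ÷ £2,048,552.09 = 1.7417.

1.74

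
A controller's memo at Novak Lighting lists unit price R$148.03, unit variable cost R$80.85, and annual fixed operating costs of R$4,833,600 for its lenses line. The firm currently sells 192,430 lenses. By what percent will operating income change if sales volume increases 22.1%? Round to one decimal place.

Contribution at this volume is 192,430 × R$67.18 = R$12,927,447.40.
EBIT = R$12,927,447.40 − R$4,833,600 = R$8,093,847.40.
DOL = contribution ÷ EBIT = R$12,927,447.40 ÷ R$8,093,847.40 = 1.5972.
Operating income changes by 1.5972 × +22.1% = +35.3%.

+35.3%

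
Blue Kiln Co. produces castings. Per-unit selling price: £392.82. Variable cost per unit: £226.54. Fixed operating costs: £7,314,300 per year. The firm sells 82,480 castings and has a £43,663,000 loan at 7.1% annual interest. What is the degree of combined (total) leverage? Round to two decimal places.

At 82,480 units, contribution = 82,480 × £166.28 = £13,714,774.40.
Subtracting fixed costs: EBIT = £13,714,774.40 − £7,314,300 = £6,400,474.40. Interest = £3,100,073.00, so EBIT − I = £3,300,401.40.
DCL = contribution ÷ (EBIT − I) = £13,714,774.40 ÷ £3,300,401.40 = 4.1555.

4.16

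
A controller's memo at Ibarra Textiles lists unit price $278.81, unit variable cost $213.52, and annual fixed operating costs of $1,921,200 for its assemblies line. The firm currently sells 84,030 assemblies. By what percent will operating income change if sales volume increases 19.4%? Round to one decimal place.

+29.9%

Contribution at this volume is 84,030 × $65.29 = $5,486,318.70.
Subtracting fixed costs: EBIT = $5,486,318.70 − $1,921,200 = $3,565,118.70.
So DOL = total CM / EBIT = $5,486,318.70 / $3,565,118.70 = 1.5389.
So EBIT moves 1.5389 × (+19.4%) = +29.9%.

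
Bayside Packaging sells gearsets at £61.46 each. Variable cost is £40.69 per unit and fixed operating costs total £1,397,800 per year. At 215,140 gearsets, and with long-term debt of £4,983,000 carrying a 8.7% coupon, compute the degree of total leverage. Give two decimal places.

Total contribution margin = 215,140 × £20.77 = £4,468,457.80.
EBIT = £4,468,457.80 − £1,397,800 = £3,070,657.80. Interest = £433,521.00.
DOL = £4,468,457.80 ÷ £3,070,657.80 = 1.4552; DFL = £3,070,657.80 ÷ £2,637,136.80 = 1.1644.
Combined leverage = 1.4552 × 1.1644 = 1.6944.

1.69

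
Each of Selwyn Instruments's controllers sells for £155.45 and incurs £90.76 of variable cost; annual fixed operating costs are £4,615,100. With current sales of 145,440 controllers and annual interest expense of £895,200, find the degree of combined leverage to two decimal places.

Total contribution margin = 145,440 × £64.69 = £9,408,513.60.
Operating income = contribution − fixed costs = £9,408,513.60 − £4,615,100 = £4,793,413.60. Interest = £895,200.00, so EBIT − I = £3,898,213.60.
Degree of total leverage = total CM / (EBIT − interest) = £9,408,513.60 / £3,898,213.60 = 2.4135.

2.41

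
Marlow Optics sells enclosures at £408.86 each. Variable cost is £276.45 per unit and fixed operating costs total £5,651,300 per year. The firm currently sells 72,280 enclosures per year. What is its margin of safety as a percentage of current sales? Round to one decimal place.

41.0%

Each unit contributes £408.86 − £276.45 = £132.41. Break-even units = £5,651,300 ÷ £132.41 = 42,680.31; break-even revenue = 42,680.31 × £408.86 = £17,450,272.02.
Current sales = 72,280 × £408.86 = £29,552,400.80.
Margin of safety = (£29,552,400.80 − £17,450,272.02) ÷ £29,552,400.80 = 41.0%.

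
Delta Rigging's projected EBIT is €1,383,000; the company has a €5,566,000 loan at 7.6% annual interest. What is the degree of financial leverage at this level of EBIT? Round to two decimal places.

Annual interest charges come to €423,016.00.
DFL = EBIT ÷ (EBIT − I) = €1,383,000 ÷ (€1,383,000 − €423,016.00) = €1,383,000 ÷ €959,984.00 = 1.4406.

1.44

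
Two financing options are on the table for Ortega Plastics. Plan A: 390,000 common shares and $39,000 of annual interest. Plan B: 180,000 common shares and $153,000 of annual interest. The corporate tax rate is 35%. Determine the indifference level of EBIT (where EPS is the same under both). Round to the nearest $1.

Set EPS_A = EPS_B: (EBIT − $39,000)(1 − 0.35) ÷ 390,000 = (EBIT − $153,000)(1 − 0.35) ÷ 180,000.
Cancelling (1 − t) and cross-multiplying: 180,000·(EBIT − 39,000) = 390,000·(EBIT − 153,000).
EBIT × (390,000 − 180,000) = 153,000 × 390,000 − 39,000 × 180,000 = 52,650,000,000, so EBIT = 52,650,000,000 ÷ 210,000 = 250,714.29.

$250,714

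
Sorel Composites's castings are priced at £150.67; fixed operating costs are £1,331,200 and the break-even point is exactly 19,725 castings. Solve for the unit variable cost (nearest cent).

£83.18

Contribution per unit must be FC / Q = £1,331,200 / 19,725 = £67.4880.
Variable cost per unit = £150.67 − £67.4880 = £83.18.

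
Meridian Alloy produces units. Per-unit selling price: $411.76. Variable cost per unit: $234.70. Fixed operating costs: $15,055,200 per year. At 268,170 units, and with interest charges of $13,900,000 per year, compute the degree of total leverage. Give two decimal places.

2.56

Total contribution margin = 268,170 × $177.06 = $47,482,180.20.
Operating income = contribution − fixed costs = $47,482,180.20 − $15,055,200 = $32,426,980.20. Interest = $13,900,000.00, so EBIT − I = $18,526,980.20.
DCL = contribution ÷ (EBIT − I) = $47,482,180.20 ÷ $18,526,980.20 = 2.5629.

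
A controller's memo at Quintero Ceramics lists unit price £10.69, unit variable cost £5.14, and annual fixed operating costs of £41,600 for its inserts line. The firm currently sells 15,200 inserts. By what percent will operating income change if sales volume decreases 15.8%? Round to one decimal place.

-31.2%

Total contribution margin = 15,200 × £5.55 = £84,360.00.
Subtracting fixed costs: EBIT = £84,360.00 − £41,600 = £42,760.00.
Degree of operating leverage = £84,360.00 / £42,760.00 = 1.9729.
So EBIT moves 1.9729 × (-15.8%) = -31.2%.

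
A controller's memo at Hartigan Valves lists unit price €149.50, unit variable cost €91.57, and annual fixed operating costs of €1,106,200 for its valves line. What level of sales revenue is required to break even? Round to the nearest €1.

Contribution margin per unit = €149.50 − €91.57 = €57.93, a CM ratio of €57.93 ÷ €149.50 = 0.3875.
Break-even sales = FC ÷ CM ratio = €1,106,200 × €149.50 / €57.93 = €2,854,771.

€2,854,771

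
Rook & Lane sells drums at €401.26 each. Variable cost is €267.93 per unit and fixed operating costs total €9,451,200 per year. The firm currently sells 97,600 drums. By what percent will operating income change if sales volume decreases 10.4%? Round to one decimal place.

-38.0%

Contribution at this volume is 97,600 × €133.33 = €13,013,008.00.
Subtracting fixed costs: EBIT = €13,013,008.00 − €9,451,200 = €3,561,808.00.
Degree of operating leverage = €13,013,008.00 / €3,561,808.00 = 3.6535.
%ΔEBIT = DOL × %ΔSales = 3.6535 × -10.4% = -38.0%.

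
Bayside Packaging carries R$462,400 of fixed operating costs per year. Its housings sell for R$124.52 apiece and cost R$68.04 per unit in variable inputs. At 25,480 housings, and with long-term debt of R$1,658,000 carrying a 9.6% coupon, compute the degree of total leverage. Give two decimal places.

1.76

Total contribution margin = 25,480 × R$56.48 = R$1,439,110.40.
Subtracting fixed costs: EBIT = R$1,439,110.40 − R$462,400 = R$976,710.40. Interest = R$159,168.00, so EBIT − I = R$817,542.40.
Degree of total leverage = total CM / (EBIT − interest) = R$1,439,110.40 / R$817,542.40 = 1.7603.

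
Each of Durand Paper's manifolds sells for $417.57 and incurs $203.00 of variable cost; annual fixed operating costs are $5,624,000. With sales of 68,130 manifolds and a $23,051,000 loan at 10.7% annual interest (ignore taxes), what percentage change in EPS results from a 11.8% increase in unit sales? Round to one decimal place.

+26.4%

Total contribution margin = 68,130 × $214.57 = $14,618,654.10.
EBIT = $14,618,654.10 − $5,624,000 = $8,994,654.10.
Interest = $2,466,457.00, so EBIT − I = $6,528,197.10.
DCL = total CM / (EBIT − I) = $14,618,654.10 / $6,528,197.10 = 2.2393.
EPS therefore changes by 2.2393 × (+11.8%) = +26.4%.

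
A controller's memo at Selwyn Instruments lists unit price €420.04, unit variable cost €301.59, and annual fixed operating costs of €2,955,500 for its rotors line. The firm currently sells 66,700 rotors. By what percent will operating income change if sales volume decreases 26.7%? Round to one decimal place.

-42.7%

Total contribution margin = 66,700 × €118.45 = €7,900,615.00.
Subtracting fixed costs: EBIT = €7,900,615.00 − €2,955,500 = €4,945,115.00.
So DOL = total CM / EBIT = €7,900,615.00 / €4,945,115.00 = 1.5977.
So EBIT moves 1.5977 × (-26.7%) = -42.7%.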